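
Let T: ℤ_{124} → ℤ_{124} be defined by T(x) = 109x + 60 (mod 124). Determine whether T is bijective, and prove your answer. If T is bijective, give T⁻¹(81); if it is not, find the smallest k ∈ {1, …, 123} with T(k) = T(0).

If T(s) = T(t), then 109s ≡ 109t (mod 124). Because gcd(109, 124) = 1, we may cancel 109 to get s ≡ t (mod 124).
We now compute 109⁻¹ mod 124 explicitly. Euclid's algorithm: 124 = 1·109 + 15, 109 = 7·15 + 4, 15 = 3·4 + 3, 4 = 1·3 + 1; back-substituting gives 1 = 33·109 − 29·124, so 109⁻¹ ≡ 33 (mod 124).
For any y ∈ ℤ_{124}, x = 33(y − 60) mod 124 satisfies T(x) = 109·33(y − 60) + 60 ≡ y (since 109·33 ≡ 1 mod 124). So every y has a preimage.
So T is bijective.
Since T is bijective, we find T⁻¹(81): we need 109x ≡ 81 − 60 ≡ 21 (mod 124). Using 109⁻¹ = 33: x ≡ 33·21 = 693 = 5·124 + 73, so x = 73.
Check: T(73) = 109·73 + 60 = 8017 = 64·124 + 81 ≡ 81 (mod 124).

73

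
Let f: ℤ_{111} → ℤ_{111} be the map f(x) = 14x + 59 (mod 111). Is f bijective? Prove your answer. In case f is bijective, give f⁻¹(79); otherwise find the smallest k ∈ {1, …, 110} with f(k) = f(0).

49

If f(a) = f(b), then 14a ≡ 14b (mod 111). Because gcd(14, 111) = 1, we may cancel 14 to get a ≡ b (mod 111).
We now compute 14⁻¹ mod 111 explicitly. Euclid's algorithm: 111 = 7·14 + 13, 14 = 1·13 + 1; back-substituting gives 1 = 8·14 − 1·111, so 14⁻¹ ≡ 8 (mod 111).
For any y ∈ ℤ_{111}, x = 8(y − 59) mod 111 satisfies f(x) = 14·8(y − 59) + 59 ≡ y (since 14·8 ≡ 1 mod 111). So every y has a preimage.
Thus f is bijective.
Since f is bijective, we find f⁻¹(79): we need 14x ≡ 79 − 59 ≡ 20 (mod 111). Using 14⁻¹ = 8: x ≡ 8·20 = 160 = 1·111 + 49, so x = 49.
Check: f(49) = 14·49 + 59 = 745 = 6·111 + 79 ≡ 79 (mod 111).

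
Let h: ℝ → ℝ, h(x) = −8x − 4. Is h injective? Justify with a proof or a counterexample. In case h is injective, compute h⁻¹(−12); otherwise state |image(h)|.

1

Suppose h(x_1) = h(x_2). Then −8x_1 − 4 = −8x_2 − 4, thus −8x_1 = −8x_2, so x_1 = x_2.
Thus h is injective.
Since h is injective, we compute h⁻¹(−12) = (−12 + 4)/(−8) = 1.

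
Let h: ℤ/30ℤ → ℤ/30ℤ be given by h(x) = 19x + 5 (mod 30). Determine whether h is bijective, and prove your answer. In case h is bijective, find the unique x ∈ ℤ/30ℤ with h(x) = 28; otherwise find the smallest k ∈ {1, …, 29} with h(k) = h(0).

17

Suppose h(s) = h(t) in ℤ/30ℤ. Then 19s + 5 ≡ 19t + 5 (mod 30), so 19(s − t) ≡ 0 (mod 30).
Since gcd(19, 30) = 1, 19 is invertible modulo 30, therefore s − t ≡ 0 (mod 30), i.e. s = t.
We now compute 19⁻¹ mod 30 explicitly. Euclid's algorithm: 30 = 1·19 + 11, 19 = 1·11 + 8, 11 = 1·8 + 3, 8 = 2·3 + 2, 3 = 1·2 + 1; back-substituting gives 1 = 19·19 − 12·30, so 19⁻¹ ≡ 19 (mod 30).
Then y ↦ 19(y − 5) is a two-sided inverse to h, so every y ∈ ℤ/30ℤ has a preimage.
Hence h is bijective.
Since h is bijective, we find h⁻¹(28): we need 19x ≡ 28 − 5 ≡ 23 (mod 30). Using 19⁻¹ = 19: x ≡ 19·23 = 437 = 14·30 + 17, so x = 17.
Check: h(17) = 19·17 + 5 = 328 = 10·30 + 28 ≡ 28 (mod 30).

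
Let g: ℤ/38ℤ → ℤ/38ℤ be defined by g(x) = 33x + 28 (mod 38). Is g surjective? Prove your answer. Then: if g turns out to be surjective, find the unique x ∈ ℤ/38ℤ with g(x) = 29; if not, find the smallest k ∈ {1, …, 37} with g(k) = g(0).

By definition, surjectivity means every element of the codomain has a preimage under g.
Since gcd(33, 38) = 1, 33 is invertible modulo 38. Euclid's algorithm: 38 = 1·33 + 5, 33 = 6·5 + 3, 5 = 1·3 + 2, 3 = 1·2 + 1; back-substituting gives 1 = 15·33 − 13·38, so 33⁻¹ ≡ 15 (mod 38).
Then y ↦ 15(y − 28) is a two-sided inverse to g, so every y ∈ ℤ/38ℤ has a preimage.
So g is surjective.
Since g is surjective, we compute g⁻¹(29): solve 33x + 28 ≡ 29 (mod 38), i.e. 33x ≡ 1 (mod 38).
Multiplying by 33⁻¹ = 15 gives x ≡ 15·1 = 15 ≡ 15 (mod 38).
Check: g(15) = 33·15 + 28 = 523 = 13·38 + 29 ≡ 29 (mod 38).

15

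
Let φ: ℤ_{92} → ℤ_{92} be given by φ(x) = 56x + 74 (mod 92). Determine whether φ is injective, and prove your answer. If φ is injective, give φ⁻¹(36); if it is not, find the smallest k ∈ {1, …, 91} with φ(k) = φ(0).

23

We have gcd(56, 92) = 4 > 1. Taking s = 0 and t = 23: φ(0) = 74 and φ(23) = 56·23 + 74 = 1362 ≡ 74 (mod 92).
So φ(0) = φ(23) while 0 ≠ 23, so φ is not injective.
Since φ is not injective, we find the least positive k with φ(k) = φ(0): this means 56k ≡ 0 (mod 92), i.e. 92 ∣ 56k. Since gcd(56, 92) = 4, dividing through by 4 this holds exactly when 23 ∣ 14k, and as gcd(14, 23) = 1, exactly when 23 ∣ k.
The smallest positive such k is 23.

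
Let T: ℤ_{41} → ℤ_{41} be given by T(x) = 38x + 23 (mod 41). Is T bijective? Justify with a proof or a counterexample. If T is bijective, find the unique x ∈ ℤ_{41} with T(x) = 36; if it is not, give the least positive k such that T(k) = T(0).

Suppose T(a) = T(b) in ℤ_{41}. Then 38a + 23 ≡ 38b + 23 (mod 41), so 38(a − b) ≡ 0 (mod 41).
Since gcd(38, 41) = 1, 38 is invertible modulo 41, therefore a − b ≡ 0 (mod 41), i.e. a = b.
We now compute 38⁻¹ mod 41 explicitly. Euclid's algorithm: 41 = 1·38 + 3, 38 = 12·3 + 2, 3 = 1·2 + 1; back-substituting gives 1 = 27·38 − 25·41, so 38⁻¹ ≡ 27 (mod 41).
For any y ∈ ℤ_{41}, x = 27(y − 23) mod 41 satisfies T(x) = 38·27(y − 23) + 23 ≡ y (since 38·27 ≡ 1 mod 41). So every y has a preimage.
So T is bijective.
Since T is bijective, we find T⁻¹(36): we need 38x ≡ 36 − 23 ≡ 13 (mod 41). Using 38⁻¹ = 27: x ≡ 27·13 = 351 = 8·41 + 23, so x = 23.
Check: T(23) = 38·23 + 23 = 897 = 21·41 + 36 ≡ 36 (mod 41).

23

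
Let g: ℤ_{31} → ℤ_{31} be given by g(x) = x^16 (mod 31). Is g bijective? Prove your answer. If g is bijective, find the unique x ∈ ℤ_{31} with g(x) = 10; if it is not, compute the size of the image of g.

16

g(15): Repeated squaring mod 31: 15^1 ≡ 15, 15^2 ≡ 15² = 225 ≡ 8, 15^4 ≡ 8² = 64 ≡ 2, 15^8 ≡ 2² = 4, 15^16 ≡ 4² = 16. So 15^16 ≡ 16 (mod 31).
g(16): Repeated squaring mod 31: 16^1 ≡ 16, 16^2 ≡ 16² = 256 ≡ 8, 16^4 ≡ 8² = 64 ≡ 2, 16^8 ≡ 2² = 4, 16^16 ≡ 4² = 16. So 16^16 ≡ 16 (mod 31).
So g(15) = g(16) = 16 while 15 ≠ 16, thus g is not injective, hence not bijective.
Since g is not bijective, we determine |image(g)|. Computing x^16 mod 31 for each x (by repeated squaring, reducing mod 31 at every step), the values g(0), g(1), …, g(30) are: 0, 1, 2, 28, 4, 5, 25, 7, 8, 9, 10, 20, 19, 18, 14, 16, 16, 14, 18, 19, 20, 10, 9, 8, 7, 25, 5, 4, 28, 2, 1.
The distinct values are {0, 1, 2, 4, 5, 7, 8, 9, 10, 14, 16, 18, 19, 20, 25, 28}; there are 16 of them.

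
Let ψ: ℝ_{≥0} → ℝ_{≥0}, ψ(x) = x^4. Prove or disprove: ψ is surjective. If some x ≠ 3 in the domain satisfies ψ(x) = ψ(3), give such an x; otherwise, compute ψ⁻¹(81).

3

For any y ∈ ℝ_{≥0}, x = y^{1/4} ∈ ℝ_{≥0} gives ψ(x) = y, so ψ is surjective.
Since x ↦ x^4 is strictly increasing on ℝ_{≥0}, it is injective there, so no x ≠ 3 in the domain has ψ(x) = ψ(3). We therefore compute ψ⁻¹(81) = 81^{1/4} = 3 (indeed 3^4 = 81).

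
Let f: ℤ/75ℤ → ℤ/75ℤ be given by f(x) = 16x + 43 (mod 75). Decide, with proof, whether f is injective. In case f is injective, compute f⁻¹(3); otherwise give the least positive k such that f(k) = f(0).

35

Recall that injectivity means: for all x_1, x_2 in the domain, f(x_1) = f(x_2) implies x_1 = x_2.
If f(x_1) = f(x_2), then 16x_1 ≡ 16x_2 (mod 75). Because gcd(16, 75) = 1, we may cancel 16 to get x_1 ≡ x_2 (mod 75).
Hence f is injective.
We now compute 16⁻¹ mod 75 explicitly. Euclid's algorithm: 75 = 4·16 + 11, 16 = 1·11 + 5, 11 = 2·5 + 1; back-substituting gives 1 = 61·16 − 13·75, so 16⁻¹ ≡ 61 (mod 75).
Since f is injective, we find f⁻¹(3): we need 16x ≡ 3 − 43 ≡ 35 (mod 75). Using 16⁻¹ = 61: x ≡ 61·35 = 2135 = 28·75 + 35, so x = 35.
Check: f(35) = 16·35 + 43 = 603 = 8·75 + 3 ≡ 3 (mod 75).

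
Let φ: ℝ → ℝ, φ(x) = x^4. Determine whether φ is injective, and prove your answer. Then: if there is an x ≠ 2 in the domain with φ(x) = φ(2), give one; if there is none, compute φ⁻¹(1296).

-2

φ(2) = 16 = (−2)^4 = φ(−2) (since 4 is even), with 2 ≠ −2. So φ is not injective.
For the follow-up, such an x exists: taking x = −2 ∈ ℝ gives φ(−2) = 16 = φ(2) with −2 ≠ 2.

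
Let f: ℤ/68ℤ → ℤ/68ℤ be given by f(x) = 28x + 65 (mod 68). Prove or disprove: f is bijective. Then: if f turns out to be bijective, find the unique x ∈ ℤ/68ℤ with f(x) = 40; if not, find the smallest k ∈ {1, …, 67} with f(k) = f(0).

We have gcd(28, 68) = 4 > 1. Taking u = 0 and v = 17: f(0) = 65 and f(17) = 28·17 + 65 = 541 ≡ 65 (mod 68).
So f(0) = f(17) while 0 ≠ 17, hence f is not injective, hence not bijective.
Since f is not bijective, we find the least positive k with f(k) = f(0): this means 28k ≡ 0 (mod 68), i.e. 68 ∣ 28k. Since gcd(28, 68) = 4, dividing through by 4 this holds exactly when 17 ∣ 7k, and as gcd(7, 17) = 1, exactly when 17 ∣ k.
The smallest positive such k is 17.

17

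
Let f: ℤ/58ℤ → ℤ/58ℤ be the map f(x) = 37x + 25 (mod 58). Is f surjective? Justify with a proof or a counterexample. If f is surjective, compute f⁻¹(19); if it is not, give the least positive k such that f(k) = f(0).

50

Since gcd(37, 58) = 1, 37 is invertible modulo 58. Euclid's algorithm: 58 = 1·37 + 21, 37 = 1·21 + 16, 21 = 1·16 + 5, 16 = 3·5 + 1; back-substituting gives 1 = 11·37 − 7·58, so 37⁻¹ ≡ 11 (mod 58).
Then y ↦ 11(y − 25) is a two-sided inverse to f, so every y ∈ ℤ/58ℤ has a preimage.
Hence f is surjective.
Since f is surjective, we compute f⁻¹(19): solve 37x + 25 ≡ 19 (mod 58), i.e. 37x ≡ 52 (mod 58).
Multiplying by 37⁻¹ = 11 gives x ≡ 11·52 = 572 = 9·58 + 50 ≡ 50 (mod 58).
Check: f(50) = 37·50 + 25 = 1875 = 32·58 + 19 ≡ 19 (mod 58).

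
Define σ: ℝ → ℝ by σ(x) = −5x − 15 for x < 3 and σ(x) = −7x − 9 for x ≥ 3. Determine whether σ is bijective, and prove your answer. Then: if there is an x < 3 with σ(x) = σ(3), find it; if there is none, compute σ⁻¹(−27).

Both pieces are strictly decreasing (slopes −5 and −7), so each is injective on its own interval.
The left piece maps (−∞, 3) onto (−30, ∞); the right piece maps [3, ∞) onto (−∞, −30].
Since −30 = −30, the images partition ℝ: σ is injective and surjective, hence bijective.
Because the two images are disjoint, no x < 3 has σ(x) = σ(3), so we compute σ⁻¹(−27): −27 lies in (−30, ∞), so solve −5x − 15 = −27: x = (−27 + 15)/(−5) = 12/5.

12/5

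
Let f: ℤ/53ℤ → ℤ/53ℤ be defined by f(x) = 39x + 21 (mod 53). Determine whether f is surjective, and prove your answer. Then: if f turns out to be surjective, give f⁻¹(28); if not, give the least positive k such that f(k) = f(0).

Recall: f is surjective if every y in the codomain equals f(x) for some x in the domain.
Since gcd(39, 53) = 1, 39 is invertible modulo 53. Euclid's algorithm: 53 = 1·39 + 14, 39 = 2·14 + 11, 14 = 1·11 + 3, 11 = 3·3 + 2, 3 = 1·2 + 1; back-substituting gives 1 = 34·39 − 25·53, so 39⁻¹ ≡ 34 (mod 53).
Then y ↦ 34(y − 21) is a two-sided inverse to f, so every y ∈ ℤ/53ℤ has a preimage.
So f is surjective.
Since f is surjective, we compute f⁻¹(28): solve 39x + 21 ≡ 28 (mod 53), i.e. 39x ≡ 7 (mod 53).
Multiplying by 39⁻¹ = 34 gives x ≡ 34·7 = 238 = 4·53 + 26 ≡ 26 (mod 53).
Check: f(26) = 39·26 + 21 = 1035 = 19·53 + 28 ≡ 28 (mod 53).

26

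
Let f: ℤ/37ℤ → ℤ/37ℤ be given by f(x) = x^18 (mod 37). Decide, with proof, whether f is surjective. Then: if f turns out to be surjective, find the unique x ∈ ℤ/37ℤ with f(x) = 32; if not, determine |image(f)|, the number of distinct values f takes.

f(1) = 1^18 = 1.
f(3): Repeated squaring mod 37: 3^1 ≡ 3, 3^2 ≡ 3² = 9, 3^4 ≡ 9² = 81 ≡ 7, 3^8 ≡ 7² = 49 ≡ 12, 3^16 ≡ 12² = 144 ≡ 33. Since 18 = 16 + 2, 3^18 ≡ 33·9: 33·9 = 297 ≡ 1. So 3^18 ≡ 1 (mod 37).
So f(1) = f(3) = 1 while 1 ≠ 3, so f is not injective.
A non-injective map from the 37-element set ℤ/37ℤ to itself takes at most 36 distinct values, so it cannot be surjective. Thus f is not surjective.
Since f is not surjective, we determine |image(f)|. Computing x^18 mod 37 for each x (by repeated squaring, reducing mod 37 at every step), the values f(0), f(1), …, f(36) are: 0, 1, 36, 1, 1, 36, 36, 1, 36, 1, 1, 1, 1, 36, 36, 36, 1, 36, 36, 36, 36, 1, 36, 36, 36, 1, 1, 1, 1, 36, 1, 36, 36, 1, 1, 36, 1.
The distinct values are {0, 1, 36}; there are 3 of them.

3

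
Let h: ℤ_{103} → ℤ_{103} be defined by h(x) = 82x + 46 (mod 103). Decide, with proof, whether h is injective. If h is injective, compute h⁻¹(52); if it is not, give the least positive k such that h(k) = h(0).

Suppose h(x_1) = h(x_2) in ℤ_{103}. Then 82x_1 + 46 ≡ 82x_2 + 46 (mod 103), thus 82(x_1 − x_2) ≡ 0 (mod 103).
Since gcd(82, 103) = 1, 82 is invertible modulo 103, hence x_1 − x_2 ≡ 0 (mod 103), i.e. x_1 = x_2.
Thus h is injective.
We now compute 82⁻¹ mod 103 explicitly. Euclid's algorithm: 103 = 1·82 + 21, 82 = 3·21 + 19, 21 = 1·19 + 2, 19 = 9·2 + 1; back-substituting gives 1 = 49·82 − 39·103, so 82⁻¹ ≡ 49 (mod 103).
Since h is injective, we find h⁻¹(52): we need 82x ≡ 52 − 46 ≡ 6 (mod 103). Using 82⁻¹ = 49: x ≡ 49·6 = 294 = 2·103 + 88, so x = 88.
Check: h(88) = 82·88 + 46 = 7262 = 70·103 + 52 ≡ 52 (mod 103).

88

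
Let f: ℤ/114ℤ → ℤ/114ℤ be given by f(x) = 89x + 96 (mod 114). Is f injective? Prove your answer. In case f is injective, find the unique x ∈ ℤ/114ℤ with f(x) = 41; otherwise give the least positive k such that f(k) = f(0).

If f(a) = f(b), then 89a ≡ 89b (mod 114). Because gcd(89, 114) = 1, we may cancel 89 to get a ≡ b (mod 114).
So f is injective.
We now compute 89⁻¹ mod 114 explicitly. Euclid's algorithm: 114 = 1·89 + 25, 89 = 3·25 + 14, 25 = 1·14 + 11, 14 = 1·11 + 3, 11 = 3·3 + 2, 3 = 1·2 + 1; back-substituting gives 1 = 41·89 − 32·114, so 89⁻¹ ≡ 41 (mod 114).
Since f is injective, we find f⁻¹(41): we need 89x ≡ 41 − 96 ≡ 59 (mod 114). Using 89⁻¹ = 41: x ≡ 41·59 = 2419 = 21·114 + 25, so x = 25.
Check: f(25) = 89·25 + 96 = 2321 = 20·114 + 41 ≡ 41 (mod 114).

25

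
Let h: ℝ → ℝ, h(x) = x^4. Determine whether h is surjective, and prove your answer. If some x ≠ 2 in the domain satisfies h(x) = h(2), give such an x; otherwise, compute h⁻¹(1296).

-2

Since 4 is even, x^4 ≥ 0 for all x ∈ ℝ, so −1 ∈ ℝ has no preimage. Thus h is not surjective.
For the follow-up, such an x exists: taking x = −2 ∈ ℝ gives h(−2) = 16 = h(2) with −2 ≠ 2.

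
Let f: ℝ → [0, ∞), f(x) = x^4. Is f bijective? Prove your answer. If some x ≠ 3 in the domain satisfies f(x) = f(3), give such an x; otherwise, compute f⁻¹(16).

f(3) = 81 = (−3)^4 = f(−3) (since 4 is even), with 3 ≠ −3. So f is not injective, hence not bijective.
For the follow-up, such an x exists: taking x = −3 ∈ ℝ gives f(−3) = 81 = f(3) with −3 ≠ 3.

-3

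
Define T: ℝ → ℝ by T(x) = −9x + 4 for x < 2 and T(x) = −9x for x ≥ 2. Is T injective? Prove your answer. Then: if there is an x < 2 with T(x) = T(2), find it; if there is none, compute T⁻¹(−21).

Both pieces are strictly decreasing (slopes −9 and −9), so each is injective on its own interval.
The left piece maps (−∞, 2) onto (−14, ∞); the right piece maps [2, ∞) onto (−∞, −18].
These images are disjoint, so no value is attained by both pieces. Thus T is injective.
Because the two images are disjoint, no x < 2 has T(x) = T(2), so we compute T⁻¹(−21): −21 lies in (−∞, −18], so solve −9x = −21: x = (−21 − 0)/(−9) = 7/3.

7/3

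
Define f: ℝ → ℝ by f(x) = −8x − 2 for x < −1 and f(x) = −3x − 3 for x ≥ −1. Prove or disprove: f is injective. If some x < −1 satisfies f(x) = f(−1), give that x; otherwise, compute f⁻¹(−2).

-1/3

Both pieces are strictly decreasing (slopes −8 and −3), so each is injective on its own interval.
The left piece maps (−∞, −1) onto (6, ∞); the right piece maps [−1, ∞) onto (−∞, 0].
These images are disjoint, so no value is attained by both pieces. Hence f is injective.
Because the two images are disjoint, no x < −1 has f(x) = f(−1), so we compute f⁻¹(−2): −2 lies in (−∞, 0], so solve −3x − 3 = −2: x = (−2 + 3)/(−3) = −1/3.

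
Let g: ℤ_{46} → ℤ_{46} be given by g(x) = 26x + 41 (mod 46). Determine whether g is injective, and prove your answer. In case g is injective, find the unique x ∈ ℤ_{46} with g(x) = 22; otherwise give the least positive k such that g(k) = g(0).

We have gcd(26, 46) = 2 > 1. Taking x_1 = 0 and x_2 = 23: g(0) = 41 and g(23) = 26·23 + 41 = 639 ≡ 41 (mod 46).
So g(0) = g(23) while 0 ≠ 23, hence g is not injective.
Since g is not injective, we find the least positive k with g(k) = g(0): this means 26k ≡ 0 (mod 46), i.e. 46 ∣ 26k. Since gcd(26, 46) = 2, dividing through by 2 this holds exactly when 23 ∣ 13k, and as gcd(13, 23) = 1, exactly when 23 ∣ k.
The smallest positive such k is 23.

23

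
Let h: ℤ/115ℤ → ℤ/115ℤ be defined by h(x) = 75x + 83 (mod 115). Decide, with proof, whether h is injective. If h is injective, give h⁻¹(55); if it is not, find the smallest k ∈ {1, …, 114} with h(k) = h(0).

Recall that h is injective if h(x_1) = h(x_2) implies x_1 = x_2.
We have gcd(75, 115) = 5 > 1. Taking x_1 = 0 and x_2 = 23: h(0) = 83 and h(23) = 75·23 + 83 = 1808 ≡ 83 (mod 115).
So h(0) = h(23) while 0 ≠ 23, thus h is not injective.
Since h is not injective, we find the least positive k with h(k) = h(0): this means 75k ≡ 0 (mod 115), i.e. 115 ∣ 75k. Since gcd(75, 115) = 5, dividing through by 5 this holds exactly when 23 ∣ 15k, and as gcd(15, 23) = 1, exactly when 23 ∣ k.
The smallest positive such k is 23.

23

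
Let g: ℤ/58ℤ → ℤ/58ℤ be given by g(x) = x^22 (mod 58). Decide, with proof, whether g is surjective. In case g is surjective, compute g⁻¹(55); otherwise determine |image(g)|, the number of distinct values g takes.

30

g(28): Repeated squaring mod 58: 28^1 ≡ 28, 28^2 ≡ 28² = 784 ≡ 30, 28^4 ≡ 30² = 900 ≡ 30, 28^8 ≡ 30² = 900 ≡ 30, 28^16 ≡ 30² = 900 ≡ 30. Since 22 = 16 + 4 + 2, 28^22 ≡ 30·30·30: 30·30 = 900 ≡ 30, then 30·30 = 900 ≡ 30. So 28^22 ≡ 30 (mod 58).
g(30): Repeated squaring mod 58: 30^1 ≡ 30, 30^2 ≡ 30² = 900 ≡ 30, 30^4 ≡ 30² = 900 ≡ 30, 30^8 ≡ 30² = 900 ≡ 30, 30^16 ≡ 30² = 900 ≡ 30. Since 22 = 16 + 4 + 2, 30^22 ≡ 30·30·30: 30·30 = 900 ≡ 30, then 30·30 = 900 ≡ 30. So 30^22 ≡ 30 (mod 58).
So g(28) = g(30) = 30 while 28 ≠ 30, thus g is not injective.
A non-injective map from the 58-element set ℤ/58ℤ to itself takes at most 57 distinct values, so it cannot be surjective. So g is not surjective.
Since g is not surjective, we determine |image(g)|. Computing x^22 mod 58 for each x (by repeated squaring, reducing mod 58 at every step), the values g(0), g(1), …, g(57) are: 0, 1, 34, 51, 54, 53, 52, 7, 38, 49, 4, 13, 28, 45, 6, 35, 16, 57, 42, 33, 20, 9, 36, 23, 24, 25, 22, 5, 30, 29, 30, 5, 22, 25, 24, 23, 36, 9, 20, 33, 42, 57, 16, 35, 6, 45, 28, 13, 4, 49, 38, 7, 52, 53, 54, 51, 34, 1.
The distinct values are {0, 1, 4, 5, 6, 7, 9, 13, 16, 20, 22, 23, 24, 25, 28, 29, 30, 33, 34, 35, 36, 38, 42, 45, 49, 51, 52, 53, 54, 57}; there are 30 of them.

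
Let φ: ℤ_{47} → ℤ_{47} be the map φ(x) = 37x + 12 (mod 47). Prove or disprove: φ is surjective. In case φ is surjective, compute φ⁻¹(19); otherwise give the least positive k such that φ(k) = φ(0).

4

Recall: surjectivity means every element of the codomain has a preimage under φ.
Since gcd(37, 47) = 1, 37 is invertible modulo 47. Euclid's algorithm: 47 = 1·37 + 10, 37 = 3·10 + 7, 10 = 1·7 + 3, 7 = 2·3 + 1; back-substituting gives 1 = 14·37 − 11·47, so 37⁻¹ ≡ 14 (mod 47).
Then y ↦ 14(y − 12) is a two-sided inverse to φ, so every y ∈ ℤ_{47} has a preimage.
So φ is surjective.
Since φ is surjective, we compute φ⁻¹(19): solve 37x + 12 ≡ 19 (mod 47), i.e. 37x ≡ 7 (mod 47).
Multiplying by 37⁻¹ = 14 gives x ≡ 14·7 = 98 = 2·47 + 4 ≡ 4 (mod 47).
Check: φ(4) = 37·4 + 12 = 160 = 3·47 + 19 ≡ 19 (mod 47).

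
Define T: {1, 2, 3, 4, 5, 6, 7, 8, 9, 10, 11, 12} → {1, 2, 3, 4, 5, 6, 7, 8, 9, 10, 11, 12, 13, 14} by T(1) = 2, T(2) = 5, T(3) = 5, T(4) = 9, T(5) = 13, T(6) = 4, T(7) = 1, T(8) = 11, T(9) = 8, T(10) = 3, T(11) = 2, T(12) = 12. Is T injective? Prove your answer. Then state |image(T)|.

T(2) = 5 = T(3) with 2 ≠ 3, so T is not injective.
The image of T is {1, 2, 3, 4, 5, 8, 9, 11, 12, 13}, which has 10 elements.

10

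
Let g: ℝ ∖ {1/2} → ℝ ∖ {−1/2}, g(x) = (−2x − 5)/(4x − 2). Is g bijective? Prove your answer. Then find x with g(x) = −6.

17/22

Suppose g(u) = g(v). Cross-multiplying: (−2u − 5)(4v − 2) = (−2v − 5)(4u − 2).
Expanding both sides and cancelling the symmetric terms leaves 24·(u − v) = 0. Since 24 ≠ 0, u = v. Therefore g is injective.
For any y ≠ −1/2, solving y(4x − 2) = −2x − 5 for x gives a well-defined x ≠ 1/2. So g is surjective.
So g is bijective.
Solving g(x) = −6: cross-multiplying gives −2x − 5 = −6(4x − 2), which rearranges to 22x = 17, so x = 17/22.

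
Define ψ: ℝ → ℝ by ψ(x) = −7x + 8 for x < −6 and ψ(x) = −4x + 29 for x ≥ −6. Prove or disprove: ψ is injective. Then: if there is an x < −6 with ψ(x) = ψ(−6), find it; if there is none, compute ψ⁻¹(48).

Both pieces are strictly decreasing (slopes −7 and −4), so each is injective on its own interval.
The left piece maps (−∞, −6) onto (50, ∞); the right piece maps [−6, ∞) onto (−∞, 53].
These images overlap. In particular ψ(−6) = 53 (right piece), and solving −7x + 8 = 53 on the left piece gives x = −45/7 < −6.
So ψ(−45/7) = ψ(−6) with −45/7 ≠ −6, and ψ is not injective. This x = −45/7 is the requested value below −6.

-45/7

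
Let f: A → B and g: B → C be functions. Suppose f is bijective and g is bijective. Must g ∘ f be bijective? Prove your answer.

bijective

Injectivity: if g(f(s)) = g(f(t)) then f(s) = f(t) (g injective) so s = t (f injective).
Surjectivity: for c ∈ C pick b with g(b) = c, then a with f(a) = b; then (g ∘ f)(a) = c.
So g ∘ f is bijective.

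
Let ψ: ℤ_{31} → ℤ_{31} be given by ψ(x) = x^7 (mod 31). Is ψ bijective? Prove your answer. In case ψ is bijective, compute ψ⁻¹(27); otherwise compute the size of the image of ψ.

Since 31 is prime, the nonzero elements of ℤ_{31} form a cyclic group of order 30.
As gcd(7, 30) = 1, raising to the 7th power is a bijection on this group: if a^7 ≡ b^7 then (ab^{−1})^7 = 1, and the only element of order dividing gcd(7, 30) = 1 is 1, so a = b.
With ψ(0) = 0 this makes ψ injective on all of ℤ_{31}, hence bijective (finite equal-size domain and codomain). In particular ψ is bijective.
Since ψ is bijective, we find the preimage of 27. The inverse of x ↦ x^7 on (ℤ_{31})^× is x ↦ x^13, because 7·13 = 91 = 3·30 + 1 ≡ 1 (mod 30) and x^{30} = 1 for x ≠ 0 (Fermat). So ψ⁻¹(27) = 27^13 mod 31.
Repeated squaring mod 31: 27^1 ≡ 27, 27^2 ≡ 27² = 729 ≡ 16, 27^4 ≡ 16² = 256 ≡ 8, 27^8 ≡ 8² = 64 ≡ 2. Since 13 = 8 + 4 + 1, 27^13 ≡ 2·8·27: 2·8 = 16, then 16·27 = 432 ≡ 29. So 27^13 ≡ 29 (mod 31).
Hence ψ⁻¹(27) = 29.

29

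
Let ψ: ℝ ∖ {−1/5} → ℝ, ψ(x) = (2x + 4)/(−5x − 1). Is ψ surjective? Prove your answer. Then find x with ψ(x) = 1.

-5/7

If ψ(x) = −2/5, cross-multiplying gives −5(2x + 4) = 2(−5x − 1), which simplifies to −20 = −2 — false.  So −2/5 has no preimage and ψ is not surjective.
Solving ψ(x) = 1: cross-multiplying gives 2x + 4 = 1(−5x − 1), which rearranges to 7x = −5, so x = −5/7.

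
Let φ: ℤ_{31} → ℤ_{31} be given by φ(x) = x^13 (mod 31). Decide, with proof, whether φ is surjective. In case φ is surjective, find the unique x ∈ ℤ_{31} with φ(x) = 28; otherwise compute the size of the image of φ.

Since 31 is prime, the nonzero elements of ℤ_{31} form a cyclic group of order 30.
As gcd(13, 30) = 1, raising to the 13th power is a bijection on this group: if x_1^13 ≡ x_2^13 then (x_1x_2^{−1})^13 = 1, and the only element of order dividing gcd(13, 30) = 1 is 1, so x_1 = x_2.
With φ(0) = 0 this makes φ injective on all of ℤ_{31}, hence bijective (finite equal-size domain and codomain). In particular φ is surjective.
Since φ is surjective, we find the preimage of 28. The inverse of x ↦ x^13 on (ℤ_{31})^× is x ↦ x^7, because 13·7 = 91 = 3·30 + 1 ≡ 1 (mod 30) and x^{30} = 1 for x ≠ 0 (Fermat). So φ⁻¹(28) = 28^7 mod 31.
Repeated squaring mod 31: 28^1 ≡ 28, 28^2 ≡ 28² = 784 ≡ 9, 28^4 ≡ 9² = 81 ≡ 19. Since 7 = 4 + 2 + 1, 28^7 ≡ 19·9·28: 19·9 = 171 ≡ 16, then 16·28 = 448 ≡ 14. So 28^7 ≡ 14 (mod 31).
Hence φ⁻¹(28) = 14.

14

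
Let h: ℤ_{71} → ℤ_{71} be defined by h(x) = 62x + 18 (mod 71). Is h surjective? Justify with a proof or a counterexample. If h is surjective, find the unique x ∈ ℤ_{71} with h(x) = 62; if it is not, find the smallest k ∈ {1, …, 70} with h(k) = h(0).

3

Since gcd(62, 71) = 1, 62 is invertible modulo 71. Euclid's algorithm: 71 = 1·62 + 9, 62 = 6·9 + 8, 9 = 1·8 + 1; back-substituting gives 1 = 63·62 − 55·71, so 62⁻¹ ≡ 63 (mod 71).
Then y ↦ 63(y − 18) is a two-sided inverse to h, so every y ∈ ℤ_{71} has a preimage.
Thus h is surjective.
Since h is surjective, we find h⁻¹(62): we need 62x ≡ 62 − 18 ≡ 44 (mod 71). Using 62⁻¹ = 63: x ≡ 63·44 = 2772 = 39·71 + 3, so x = 3.
Check: h(3) = 62·3 + 18 = 204 = 2·71 + 62 ≡ 62 (mod 71).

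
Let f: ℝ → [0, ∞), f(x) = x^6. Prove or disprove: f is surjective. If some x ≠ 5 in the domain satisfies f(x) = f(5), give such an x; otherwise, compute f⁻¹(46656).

-5

For any y ∈ [0, ∞), x = y^{1/6} ∈ ℝ satisfies x^6 = y, so f is surjective.
For the follow-up, such an x exists: taking x = −5 ∈ ℝ gives f(−5) = 15625 = f(5) with −5 ≠ 5.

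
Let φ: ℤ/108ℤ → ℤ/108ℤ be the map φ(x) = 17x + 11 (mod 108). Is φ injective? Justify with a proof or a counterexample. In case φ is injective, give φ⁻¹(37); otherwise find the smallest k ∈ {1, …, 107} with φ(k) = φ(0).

Suppose φ(x_1) = φ(x_2) in ℤ/108ℤ. Then 17x_1 + 11 ≡ 17x_2 + 11 (mod 108), therefore 17(x_1 − x_2) ≡ 0 (mod 108).
Since gcd(17, 108) = 1, 17 is invertible modulo 108, thus x_1 − x_2 ≡ 0 (mod 108), i.e. x_1 = x_2.
Hence φ is injective.
We now compute 17⁻¹ mod 108 explicitly. Euclid's algorithm: 108 = 6·17 + 6, 17 = 2·6 + 5, 6 = 1·5 + 1; back-substituting gives 1 = 89·17 − 14·108, so 17⁻¹ ≡ 89 (mod 108).
Since φ is injective, we compute φ⁻¹(37): solve 17x + 11 ≡ 37 (mod 108), i.e. 17x ≡ 26 (mod 108).
Multiplying by 17⁻¹ = 89 gives x ≡ 89·26 = 2314 = 21·108 + 46 ≡ 46 (mod 108).
Check: φ(46) = 17·46 + 11 = 793 = 7·108 + 37 ≡ 37 (mod 108).

46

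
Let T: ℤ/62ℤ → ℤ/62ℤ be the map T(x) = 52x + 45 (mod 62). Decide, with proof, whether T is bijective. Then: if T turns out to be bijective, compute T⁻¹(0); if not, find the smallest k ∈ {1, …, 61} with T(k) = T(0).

By definition, injectivity means: for all a, b in the domain, T(a) = T(b) implies a = b.
We have gcd(52, 62) = 2 > 1. Taking a = 0 and b = 31: T(0) = 45 and T(31) = 52·31 + 45 = 1657 ≡ 45 (mod 62).
So T(0) = T(31) while 0 ≠ 31, thus T is not injective, hence not bijective.
Since T is not bijective, we find the least positive k with T(k) = T(0): this means 52k ≡ 0 (mod 62), i.e. 62 ∣ 52k. Since gcd(52, 62) = 2, dividing through by 2 this holds exactly when 31 ∣ 26k, and as gcd(26, 31) = 1, exactly when 31 ∣ k.
The smallest positive such k is 31.

31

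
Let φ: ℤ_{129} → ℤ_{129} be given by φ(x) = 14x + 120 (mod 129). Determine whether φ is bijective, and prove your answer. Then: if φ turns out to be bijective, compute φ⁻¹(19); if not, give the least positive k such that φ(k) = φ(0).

If φ(x_1) = φ(x_2), then 14x_1 ≡ 14x_2 (mod 129). Because gcd(14, 129) = 1, we may cancel 14 to get x_1 ≡ x_2 (mod 129).
We now compute 14⁻¹ mod 129 explicitly. Euclid's algorithm: 129 = 9·14 + 3, 14 = 4·3 + 2, 3 = 1·2 + 1; back-substituting gives 1 = 83·14 − 9·129, so 14⁻¹ ≡ 83 (mod 129).
Then y ↦ 83(y − 120) is a two-sided inverse to φ, so every y ∈ ℤ_{129} has a preimage.
Therefore φ is bijective.
Since φ is bijective, we compute φ⁻¹(19): solve 14x + 120 ≡ 19 (mod 129), i.e. 14x ≡ 28 (mod 129).
Multiplying by 14⁻¹ = 83 gives x ≡ 83·28 = 2324 = 18·129 + 2 ≡ 2 (mod 129).
Check: φ(2) = 14·2 + 120 = 148 = 1·129 + 19 ≡ 19 (mod 129).

2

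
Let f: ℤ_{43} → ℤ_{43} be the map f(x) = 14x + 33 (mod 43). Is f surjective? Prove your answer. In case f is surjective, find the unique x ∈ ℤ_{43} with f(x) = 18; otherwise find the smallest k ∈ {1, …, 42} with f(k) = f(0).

Recall: f is surjective if every y in the codomain equals f(x) for some x in the domain.
Since gcd(14, 43) = 1, 14 is invertible modulo 43. Euclid's algorithm: 43 = 3·14 + 1; back-substituting gives 1 = 40·14 − 13·43, so 14⁻¹ ≡ 40 (mod 43).
For any y ∈ ℤ_{43}, x = 40(y − 33) mod 43 satisfies f(x) = 14·40(y − 33) + 33 ≡ y (since 14·40 ≡ 1 mod 43). So every y has a preimage.
Thus f is surjective.
Since f is surjective, we find f⁻¹(18): we need 14x ≡ 18 − 33 ≡ 28 (mod 43). Using 14⁻¹ = 40: x ≡ 40·28 = 1120 = 26·43 + 2, so x = 2.
Check: f(2) = 14·2 + 33 = 61 = 1·43 + 18 ≡ 18 (mod 43).

2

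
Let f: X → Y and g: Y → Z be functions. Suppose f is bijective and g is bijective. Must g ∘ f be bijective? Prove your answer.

Injectivity: if g(f(u)) = g(f(v)) then f(u) = f(v) (g injective) so u = v (f injective).
Surjectivity: for c ∈ Z pick b with g(b) = c, then a with f(a) = b; then (g ∘ f)(a) = c.
Thus g ∘ f is bijective.

bijective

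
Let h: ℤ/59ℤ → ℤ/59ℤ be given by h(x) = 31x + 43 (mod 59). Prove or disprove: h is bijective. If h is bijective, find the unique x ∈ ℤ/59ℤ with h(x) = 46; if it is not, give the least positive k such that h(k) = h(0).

Suppose h(a) = h(b) in ℤ/59ℤ. Then 31a + 43 ≡ 31b + 43 (mod 59), thus 31(a − b) ≡ 0 (mod 59).
Since gcd(31, 59) = 1, 31 is invertible modulo 59, thus a − b ≡ 0 (mod 59), i.e. a = b.
We now compute 31⁻¹ mod 59 explicitly. Euclid's algorithm: 59 = 1·31 + 28, 31 = 1·28 + 3, 28 = 9·3 + 1; back-substituting gives 1 = 40·31 − 21·59, so 31⁻¹ ≡ 40 (mod 59).
For any y ∈ ℤ/59ℤ, x = 40(y − 43) mod 59 satisfies h(x) = 31·40(y − 43) + 43 ≡ y (since 31·40 ≡ 1 mod 59). So every y has a preimage.
Thus h is bijective.
Since h is bijective, we compute h⁻¹(46): solve 31x + 43 ≡ 46 (mod 59), i.e. 31x ≡ 3 (mod 59).
Multiplying by 31⁻¹ = 40 gives x ≡ 40·3 = 120 = 2·59 + 2 ≡ 2 (mod 59).
Check: h(2) = 31·2 + 43 = 105 = 1·59 + 46 ≡ 46 (mod 59).

2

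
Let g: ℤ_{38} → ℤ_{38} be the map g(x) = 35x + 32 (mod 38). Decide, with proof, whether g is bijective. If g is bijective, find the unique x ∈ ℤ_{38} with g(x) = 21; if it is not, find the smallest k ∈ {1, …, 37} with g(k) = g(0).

29

By definition, g is injective when g(u) = g(v) forces u = v.
Suppose g(u) = g(v) in ℤ_{38}. Then 35u + 32 ≡ 35v + 32 (mod 38), therefore 35(u − v) ≡ 0 (mod 38).
Since gcd(35, 38) = 1, 35 is invertible modulo 38, thus u − v ≡ 0 (mod 38), i.e. u = v.
We now compute 35⁻¹ mod 38 explicitly. Euclid's algorithm: 38 = 1·35 + 3, 35 = 11·3 + 2, 3 = 1·2 + 1; back-substituting gives 1 = 25·35 − 23·38, so 35⁻¹ ≡ 25 (mod 38).
Then y ↦ 25(y − 32) is a two-sided inverse to g, so every y ∈ ℤ_{38} has a preimage.
Therefore g is bijective.
Since g is bijective, we find g⁻¹(21): we need 35x ≡ 21 − 32 ≡ 27 (mod 38). Using 35⁻¹ = 25: x ≡ 25·27 = 675 = 17·38 + 29, so x = 29.
Check: g(29) = 35·29 + 32 = 1047 = 27·38 + 21 ≡ 21 (mod 38).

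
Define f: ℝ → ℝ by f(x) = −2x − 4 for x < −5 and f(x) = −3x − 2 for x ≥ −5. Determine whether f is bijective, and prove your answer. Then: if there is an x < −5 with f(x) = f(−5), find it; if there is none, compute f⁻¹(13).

-17/2

Both pieces are strictly decreasing (slopes −2 and −3), so each is injective on its own interval.
The left piece maps (−∞, −5) onto (6, ∞); the right piece maps [−5, ∞) onto (−∞, 13].
These images overlap. In particular f(−5) = 13 (right piece), and solving −2x − 4 = 13 on the left piece gives x = −17/2 < −5.
So f(−17/2) = f(−5) with −17/2 ≠ −5, and f is not injective, hence not bijective. This x = −17/2 is the requested value below −5.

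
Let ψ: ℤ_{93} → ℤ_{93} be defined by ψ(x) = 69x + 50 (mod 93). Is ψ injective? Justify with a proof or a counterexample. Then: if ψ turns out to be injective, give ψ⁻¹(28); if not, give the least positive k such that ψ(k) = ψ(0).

We have gcd(69, 93) = 3 > 1. Taking x_1 = 0 and x_2 = 31: ψ(0) = 50 and ψ(31) = 69·31 + 50 = 2189 ≡ 50 (mod 93).
So ψ(0) = ψ(31) while 0 ≠ 31, hence ψ is not injective.
Since ψ is not injective, we find the least positive k with ψ(k) = ψ(0): this means 69k ≡ 0 (mod 93), i.e. 93 ∣ 69k. Since gcd(69, 93) = 3, dividing through by 3 this holds exactly when 31 ∣ 23k, and as gcd(23, 31) = 1, exactly when 31 ∣ k.
The smallest positive such k is 31.

31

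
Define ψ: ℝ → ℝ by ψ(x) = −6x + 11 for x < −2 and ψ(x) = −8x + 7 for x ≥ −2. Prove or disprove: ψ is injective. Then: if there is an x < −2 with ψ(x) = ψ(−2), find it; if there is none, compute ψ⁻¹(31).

Both pieces are strictly decreasing (slopes −6 and −8), so each is injective on its own interval.
The left piece maps (−∞, −2) onto (23, ∞); the right piece maps [−2, ∞) onto (−∞, 23].
These images are disjoint, so no value is attained by both pieces. Thus ψ is injective.
Because the two images are disjoint, no x < −2 has ψ(x) = ψ(−2), so we compute ψ⁻¹(31): 31 lies in (23, ∞), so solve −6x + 11 = 31: x = (31 − 11)/(−6) = −10/3.

-10/3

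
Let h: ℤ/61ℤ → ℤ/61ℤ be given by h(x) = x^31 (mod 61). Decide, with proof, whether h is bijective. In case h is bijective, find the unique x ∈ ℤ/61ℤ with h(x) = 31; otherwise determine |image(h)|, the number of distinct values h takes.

Since 61 is prime, the nonzero elements of ℤ/61ℤ form a cyclic group of order 60.
As gcd(31, 60) = 1, raising to the 31st power is a bijection on this group: if x_1^31 ≡ x_2^31 then (x_1x_2^{−1})^31 = 1, and the only element of order dividing gcd(31, 60) = 1 is 1, so x_1 = x_2.
With h(0) = 0 this makes h injective on all of ℤ/61ℤ, hence bijective (finite equal-size domain and codomain). In particular h is bijective.
Since h is bijective, we find the preimage of 31. The inverse of x ↦ x^31 on (ℤ/61ℤ)^× is x ↦ x^31, because 31·31 = 961 = 16·60 + 1 ≡ 1 (mod 60) and x^{60} = 1 for x ≠ 0 (Fermat). So h⁻¹(31) = 31^31 mod 61.
Repeated squaring mod 61: 31^1 ≡ 31, 31^2 ≡ 31² = 961 ≡ 46, 31^4 ≡ 46² = 2116 ≡ 42, 31^8 ≡ 42² = 1764 ≡ 56, 31^16 ≡ 56² = 3136 ≡ 25. Since 31 = 16 + 8 + 4 + 2 + 1, 31^31 ≡ 25·56·42·46·31: 25·56 = 1400 ≡ 58, then 58·42 = 2436 ≡ 57, then 57·46 = 2622 ≡ 60, then 60·31 = 1860 ≡ 30. So 31^31 ≡ 30 (mod 61).
Hence h⁻¹(31) = 30.

30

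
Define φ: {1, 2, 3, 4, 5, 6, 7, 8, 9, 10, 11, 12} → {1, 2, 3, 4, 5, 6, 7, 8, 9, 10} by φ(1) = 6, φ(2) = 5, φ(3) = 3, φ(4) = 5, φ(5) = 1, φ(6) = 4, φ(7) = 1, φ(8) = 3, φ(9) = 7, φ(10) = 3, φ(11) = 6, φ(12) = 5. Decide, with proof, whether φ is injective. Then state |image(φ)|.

φ(2) = 5 = φ(4) with 2 ≠ 4, so φ is not injective.
The image of φ is {1, 3, 4, 5, 6, 7}, which has 6 elements.

6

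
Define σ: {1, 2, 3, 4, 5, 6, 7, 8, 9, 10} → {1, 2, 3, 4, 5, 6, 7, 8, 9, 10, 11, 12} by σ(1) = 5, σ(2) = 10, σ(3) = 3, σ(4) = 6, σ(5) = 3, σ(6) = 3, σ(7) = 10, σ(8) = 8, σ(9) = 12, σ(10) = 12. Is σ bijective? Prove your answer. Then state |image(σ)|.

6

σ(3) = 3 = σ(5) with 3 ≠ 5, so σ is not injective, hence not bijective.
The image of σ is {3, 5, 6, 8, 10, 12}, which has 6 elements.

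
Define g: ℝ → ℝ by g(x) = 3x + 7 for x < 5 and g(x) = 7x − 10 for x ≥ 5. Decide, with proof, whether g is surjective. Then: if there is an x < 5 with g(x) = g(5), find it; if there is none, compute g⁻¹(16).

3

Both pieces are strictly increasing (slopes 3 and 7), so each is injective on its own interval.
The left piece maps (−∞, 5) onto (−∞, 22); the right piece maps [5, ∞) onto [25, ∞).
The union (−∞, 22) ∪ [25, ∞) omits the interval between 22 and 25; in particular 22 has no preimage. So g is not surjective.
Because the two images are disjoint, no x < 5 has g(x) = g(5), so we compute g⁻¹(16): 16 lies in (−∞, 22), so solve 3x + 7 = 16: x = (16 − 7)/3 = 3.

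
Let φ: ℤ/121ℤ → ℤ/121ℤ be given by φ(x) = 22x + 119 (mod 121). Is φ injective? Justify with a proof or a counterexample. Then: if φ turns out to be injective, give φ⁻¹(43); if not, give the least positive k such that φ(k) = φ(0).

We have gcd(22, 121) = 11 > 1. Taking u = 0 and v = 11: φ(0) = 119 and φ(11) = 22·11 + 119 = 361 ≡ 119 (mod 121).
So φ(0) = φ(11) while 0 ≠ 11, so φ is not injective.
Since φ is not injective, we find the least positive k with φ(k) = φ(0): this means 22k ≡ 0 (mod 121), i.e. 121 ∣ 22k. Since gcd(22, 121) = 11, dividing through by 11 this holds exactly when 11 ∣ 2k, and as gcd(2, 11) = 1, exactly when 11 ∣ k.
The smallest positive such k is 11.

11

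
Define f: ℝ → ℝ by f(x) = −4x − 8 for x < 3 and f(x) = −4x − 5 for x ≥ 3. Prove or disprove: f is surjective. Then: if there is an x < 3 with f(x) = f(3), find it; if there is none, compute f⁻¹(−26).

Both pieces are strictly decreasing (slopes −4 and −4), so each is injective on its own interval.
The left piece maps (−∞, 3) onto (−20, ∞); the right piece maps [3, ∞) onto (−∞, −17].
The union (−20, ∞) ∪ (−∞, −17] covers ℝ, so f is surjective.
For the follow-up: the images overlap, so an x < 3 with f(x) = f(3) exists. f(3) = −17; solving −4x − 8 = −17 for x < 3 gives x = (−17 + 8)/(−4) = 9/4.

9/4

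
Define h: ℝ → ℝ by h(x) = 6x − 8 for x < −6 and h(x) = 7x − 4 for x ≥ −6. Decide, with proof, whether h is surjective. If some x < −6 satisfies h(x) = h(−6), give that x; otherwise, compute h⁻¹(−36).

-19/3

Both pieces are strictly increasing (slopes 6 and 7), so each is injective on its own interval.
The left piece maps (−∞, −6) onto (−∞, −44); the right piece maps [−6, ∞) onto [−46, ∞).
The union (−∞, −44) ∪ [−46, ∞) covers ℝ, so h is surjective.
For the follow-up: the images overlap, so an x < −6 with h(x) = h(−6) exists. h(−6) = −46; solving 6x − 8 = −46 for x < −6 gives x = (−46 + 8)/6 = −19/3.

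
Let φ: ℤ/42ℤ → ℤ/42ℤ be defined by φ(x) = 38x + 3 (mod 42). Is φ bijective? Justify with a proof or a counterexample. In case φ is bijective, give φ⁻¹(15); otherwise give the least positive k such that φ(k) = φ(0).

21

Recall: injectivity means: for all u, v in the domain, φ(u) = φ(v) implies u = v.
We have gcd(38, 42) = 2 > 1. Taking u = 0 and v = 21: φ(0) = 3 and φ(21) = 38·21 + 3 = 801 ≡ 3 (mod 42).
So φ(0) = φ(21) while 0 ≠ 21, thus φ is not injective, hence not bijective.
Since φ is not bijective, we find the least positive k with φ(k) = φ(0): this means 38k ≡ 0 (mod 42), i.e. 42 ∣ 38k. Since gcd(38, 42) = 2, dividing through by 2 this holds exactly when 21 ∣ 19k, and as gcd(19, 21) = 1, exactly when 21 ∣ k.
The smallest positive such k is 21.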